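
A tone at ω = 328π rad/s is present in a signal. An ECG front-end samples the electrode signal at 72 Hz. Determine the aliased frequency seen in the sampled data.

20 Hz

ω = 328π rad/s → f = ω/(2π) = 164 Hz.
164 Hz mod fs = 20 Hz.
20 Hz ≤ fs/2 = 36 Hz, appears at 20 Hz.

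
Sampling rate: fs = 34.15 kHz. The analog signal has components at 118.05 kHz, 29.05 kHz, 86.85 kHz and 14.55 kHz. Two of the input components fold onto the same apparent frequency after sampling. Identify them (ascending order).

fs/2 = 17.075 kHz.
118.05 kHz mod fs = 15.6 kHz.
15.6 kHz ≤ fs/2 = 17.075 kHz, appears at 15.6 kHz.
29.05 kHz > fs/2 = 17.075 kHz, folds to fs − 29.05 kHz = 5.1 kHz.
86.85 kHz mod fs = 18.55 kHz.
18.55 kHz > fs/2 = 17.075 kHz, folds to fs − 18.55 kHz = 15.6 kHz.
14.55 kHz ≤ fs/2 = 17.075 kHz, passes unchanged.
86.85 kHz and 118.05 kHz both map to 15.6 kHz.

86.85 kHz, 118.05 kHz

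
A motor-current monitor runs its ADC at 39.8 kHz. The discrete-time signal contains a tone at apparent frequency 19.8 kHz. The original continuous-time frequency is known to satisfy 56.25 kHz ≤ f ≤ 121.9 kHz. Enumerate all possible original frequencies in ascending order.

Frequencies that alias to 19.8 kHz are k·fs ± 19.8 kHz for integer k ≥ 0.
k=0: 19.8 kHz.
k=1: 20 kHz, 59.6 kHz.
k=2: 59.8 kHz, 99.4 kHz.
k=3: 99.6 kHz, 139.2 kHz.
k=4: 139.4 kHz, 179 kHz.
Within [56.25 kHz, 121.9 kHz]: 59.6 kHz, 59.8 kHz, 99.4 kHz, 99.6 kHz.

59.6 kHz, 59.8 kHz, 99.4 kHz, 99.6 kHz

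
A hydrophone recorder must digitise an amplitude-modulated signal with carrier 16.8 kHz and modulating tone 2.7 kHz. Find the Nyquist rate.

39 kHz

AM sidebands sit at fc ± fm = 14.1 kHz and 19.5 kHz.
Highest-frequency component: 19.5 kHz.
Nyquist rate = 2 × 19.5 kHz = 39 kHz.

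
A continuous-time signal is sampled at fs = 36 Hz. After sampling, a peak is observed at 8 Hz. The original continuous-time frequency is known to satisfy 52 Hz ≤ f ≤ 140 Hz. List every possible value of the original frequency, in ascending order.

64 Hz, 80 Hz, 100 Hz, 116 Hz, 136 Hz

Frequencies that alias to 8 Hz are k·fs ± 8 Hz for integer k ≥ 0.
k=0: 8 Hz.
k=1: 28 Hz, 44 Hz.
k=2: 64 Hz, 80 Hz.
k=3: 100 Hz, 116 Hz.
k=4: 136 Hz, 152 Hz.
k=5: 172 Hz, 188 Hz.
Within [52 Hz, 140 Hz]: 64 Hz, 80 Hz, 100 Hz, 116 Hz, 136 Hz.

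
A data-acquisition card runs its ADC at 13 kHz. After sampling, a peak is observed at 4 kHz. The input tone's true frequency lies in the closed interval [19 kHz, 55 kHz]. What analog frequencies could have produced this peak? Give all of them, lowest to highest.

22 kHz, 30 kHz, 35 kHz, 43 kHz, 48 kHz

Frequencies that alias to 4 kHz are k·fs ± 4 kHz for integer k ≥ 0.
k=0: 4 kHz.
k=1: 9 kHz, 17 kHz.
k=2: 22 kHz, 30 kHz.
k=3: 35 kHz, 43 kHz.
k=4: 48 kHz, 56 kHz.
k=5: 61 kHz, 69 kHz.
Within [19 kHz, 55 kHz]: 22 kHz, 30 kHz, 35 kHz, 43 kHz, 48 kHz.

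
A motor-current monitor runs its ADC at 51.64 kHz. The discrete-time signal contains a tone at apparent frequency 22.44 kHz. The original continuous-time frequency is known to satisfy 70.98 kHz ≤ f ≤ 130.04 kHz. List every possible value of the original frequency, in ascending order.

Frequencies that alias to 22.44 kHz are k·fs ± 22.44 kHz for integer k ≥ 0.
k=0: 22.44 kHz.
k=1: 29.2 kHz, 74.08 kHz.
k=2: 80.84 kHz, 125.72 kHz.
k=3: 132.48 kHz, 177.36 kHz.
Within [70.98 kHz, 130.04 kHz]: 74.08 kHz, 80.84 kHz, 125.72 kHz.

74.08 kHz, 80.84 kHz, 125.72 kHz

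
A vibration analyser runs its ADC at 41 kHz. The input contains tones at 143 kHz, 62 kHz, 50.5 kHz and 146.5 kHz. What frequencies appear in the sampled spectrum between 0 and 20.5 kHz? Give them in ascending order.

fs/2 = 20.5 kHz.
143 kHz mod fs = 20 kHz.
20 kHz ≤ fs/2 = 20.5 kHz, appears at 20 kHz.
62 kHz mod fs = 21 kHz.
21 kHz > fs/2 = 20.5 kHz, folds to fs − 21 kHz = 20 kHz.
50.5 kHz mod fs = 9.5 kHz.
9.5 kHz ≤ fs/2 = 20.5 kHz, appears at 9.5 kHz.
146.5 kHz mod fs = 23.5 kHz.
23.5 kHz > fs/2 = 20.5 kHz, folds to fs − 23.5 kHz = 17.5 kHz.
Distinct values: {9.5 kHz, 17.5 kHz, 20 kHz}.

9.5 kHz, 17.5 kHz, 20 kHz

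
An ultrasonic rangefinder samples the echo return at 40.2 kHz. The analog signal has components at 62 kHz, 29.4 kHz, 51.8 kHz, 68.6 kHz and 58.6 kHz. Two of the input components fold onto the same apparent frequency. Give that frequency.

18.4 kHz

fs/2 = 20.1 kHz.
62 kHz mod fs = 21.8 kHz.
21.8 kHz > fs/2 = 20.1 kHz, folds to fs − 21.8 kHz = 18.4 kHz.
29.4 kHz > fs/2 = 20.1 kHz, folds to fs − 29.4 kHz = 10.8 kHz.
51.8 kHz mod fs = 11.6 kHz.
11.6 kHz ≤ fs/2 = 20.1 kHz, appears at 11.6 kHz.
68.6 kHz mod fs = 28.4 kHz.
28.4 kHz > fs/2 = 20.1 kHz, folds to fs − 28.4 kHz = 11.8 kHz.
58.6 kHz mod fs = 18.4 kHz.
18.4 kHz ≤ fs/2 = 20.1 kHz, appears at 18.4 kHz.
58.6 kHz and 62 kHz both map to 18.4 kHz.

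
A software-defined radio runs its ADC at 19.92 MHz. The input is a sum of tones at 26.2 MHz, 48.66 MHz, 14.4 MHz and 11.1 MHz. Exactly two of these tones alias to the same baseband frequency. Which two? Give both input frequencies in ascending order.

11.1 MHz, 48.66 MHz

fs/2 = 9.96 MHz.
26.2 MHz mod fs = 6.28 MHz.
6.28 MHz ≤ fs/2 = 9.96 MHz, appears at 6.28 MHz.
48.66 MHz mod fs = 8.82 MHz.
8.82 MHz ≤ fs/2 = 9.96 MHz, appears at 8.82 MHz.
14.4 MHz > fs/2 = 9.96 MHz, folds to fs − 14.4 MHz = 5.52 MHz.
11.1 MHz > fs/2 = 9.96 MHz, folds to fs − 11.1 MHz = 8.82 MHz.
11.1 MHz and 48.66 MHz both map to 8.82 MHz.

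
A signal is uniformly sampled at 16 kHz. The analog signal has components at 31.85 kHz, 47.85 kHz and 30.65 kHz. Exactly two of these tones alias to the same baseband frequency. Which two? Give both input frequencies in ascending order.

fs/2 = 8 kHz.
31.85 kHz mod fs = 15.85 kHz.
15.85 kHz > fs/2 = 8 kHz, folds to fs − 15.85 kHz = 0.15 kHz.
47.85 kHz mod fs = 15.85 kHz.
15.85 kHz > fs/2 = 8 kHz, folds to fs − 15.85 kHz = 0.15 kHz.
30.65 kHz mod fs = 14.65 kHz.
14.65 kHz > fs/2 = 8 kHz, folds to fs − 14.65 kHz = 1.35 kHz.
31.85 kHz and 47.85 kHz both map to 0.15 kHz.

31.85 kHz, 47.85 kHz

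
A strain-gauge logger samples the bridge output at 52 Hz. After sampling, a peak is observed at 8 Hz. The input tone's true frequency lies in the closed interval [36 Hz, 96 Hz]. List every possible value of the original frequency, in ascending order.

Frequencies that alias to 8 Hz are k·fs ± 8 Hz for integer k ≥ 0.
k=0: 8 Hz.
k=1: 44 Hz, 60 Hz.
k=2: 96 Hz, 112 Hz.
k=3: 148 Hz, 164 Hz.
Within [36 Hz, 96 Hz]: 44 Hz, 60 Hz, 96 Hz.

44 Hz, 60 Hz, 96 Hz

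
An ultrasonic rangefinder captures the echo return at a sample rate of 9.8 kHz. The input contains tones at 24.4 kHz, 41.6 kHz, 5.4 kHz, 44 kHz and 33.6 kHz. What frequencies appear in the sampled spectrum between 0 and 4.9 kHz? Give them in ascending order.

2.4 kHz, 4.2 kHz, 4.4 kHz, 4.8 kHz

fs/2 = 4.9 kHz.
24.4 kHz mod fs = 4.8 kHz.
4.8 kHz ≤ fs/2 = 4.9 kHz, appears at 4.8 kHz.
41.6 kHz mod fs = 2.4 kHz.
2.4 kHz ≤ fs/2 = 4.9 kHz, appears at 2.4 kHz.
5.4 kHz > fs/2 = 4.9 kHz, folds to fs − 5.4 kHz = 4.4 kHz.
44 kHz mod fs = 4.8 kHz.
4.8 kHz ≤ fs/2 = 4.9 kHz, appears at 4.8 kHz.
33.6 kHz mod fs = 4.2 kHz.
4.2 kHz ≤ fs/2 = 4.9 kHz, appears at 4.2 kHz.
Distinct values: {2.4 kHz, 4.2 kHz, 4.4 kHz, 4.8 kHz}.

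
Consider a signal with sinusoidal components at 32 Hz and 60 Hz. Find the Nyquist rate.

120 Hz

Highest-frequency component: 60 Hz.
Nyquist rate = 2 × 60 Hz = 120 Hz.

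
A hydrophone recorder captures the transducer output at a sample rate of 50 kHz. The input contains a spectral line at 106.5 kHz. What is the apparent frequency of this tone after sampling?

106.5 kHz mod fs = 6.5 kHz.
6.5 kHz ≤ fs/2 = 25 kHz, appears at 6.5 kHz.

6.5 kHz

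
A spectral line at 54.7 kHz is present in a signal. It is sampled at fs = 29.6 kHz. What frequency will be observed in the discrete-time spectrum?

4.5 kHz

54.7 kHz mod fs = 25.1 kHz.
25.1 kHz > fs/2 = 14.8 kHz, folds to fs − 25.1 kHz = 4.5 kHz.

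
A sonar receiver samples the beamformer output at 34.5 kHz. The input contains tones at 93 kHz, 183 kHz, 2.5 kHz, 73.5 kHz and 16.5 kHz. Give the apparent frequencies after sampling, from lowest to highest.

2.5 kHz, 4.5 kHz, 10.5 kHz, 16.5 kHz

fs/2 = 17.25 kHz.
93 kHz mod fs = 24 kHz.
24 kHz > fs/2 = 17.25 kHz, folds to fs − 24 kHz = 10.5 kHz.
183 kHz mod fs = 10.5 kHz.
10.5 kHz ≤ fs/2 = 17.25 kHz, appears at 10.5 kHz.
2.5 kHz ≤ fs/2 = 17.25 kHz, passes unchanged.
73.5 kHz mod fs = 4.5 kHz.
4.5 kHz ≤ fs/2 = 17.25 kHz, appears at 4.5 kHz.
16.5 kHz ≤ fs/2 = 17.25 kHz, passes unchanged.
Distinct values: {2.5 kHz, 4.5 kHz, 10.5 kHz, 16.5 kHz}.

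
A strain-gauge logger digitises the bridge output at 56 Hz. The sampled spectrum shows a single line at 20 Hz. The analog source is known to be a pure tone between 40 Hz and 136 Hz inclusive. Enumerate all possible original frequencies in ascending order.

Frequencies that alias to 20 Hz are k·fs ± 20 Hz for integer k ≥ 0.
k=0: 20 Hz.
k=1: 36 Hz, 76 Hz.
k=2: 92 Hz, 132 Hz.
k=3: 148 Hz, 188 Hz.
Within [40 Hz, 136 Hz]: 76 Hz, 92 Hz, 132 Hz.

76 Hz, 92 Hz, 132 Hz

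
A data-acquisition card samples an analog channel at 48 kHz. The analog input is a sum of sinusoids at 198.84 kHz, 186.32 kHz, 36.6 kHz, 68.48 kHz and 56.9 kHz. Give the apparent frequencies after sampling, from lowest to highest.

5.68 kHz, 6.84 kHz, 8.9 kHz, 11.4 kHz, 20.48 kHz

fs/2 = 24 kHz.
198.84 kHz mod fs = 6.84 kHz.
6.84 kHz ≤ fs/2 = 24 kHz, appears at 6.84 kHz.
186.32 kHz mod fs = 42.32 kHz.
42.32 kHz > fs/2 = 24 kHz, folds to fs − 42.32 kHz = 5.68 kHz.
36.6 kHz > fs/2 = 24 kHz, folds to fs − 36.6 kHz = 11.4 kHz.
68.48 kHz mod fs = 20.48 kHz.
20.48 kHz ≤ fs/2 = 24 kHz, appears at 20.48 kHz.
56.9 kHz mod fs = 8.9 kHz.
8.9 kHz ≤ fs/2 = 24 kHz, appears at 8.9 kHz.
Distinct values: {5.68 kHz, 6.84 kHz, 8.9 kHz, 11.4 kHz, 20.48 kHz}.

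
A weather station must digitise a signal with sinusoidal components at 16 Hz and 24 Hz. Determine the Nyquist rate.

Highest-frequency component: 24 Hz.
Nyquist rate = 2 × 24 Hz = 48 Hz.

48 Hz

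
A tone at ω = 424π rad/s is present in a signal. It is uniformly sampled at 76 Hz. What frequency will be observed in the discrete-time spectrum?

16 Hz

ω = 424π rad/s → f = ω/(2π) = 212 Hz.
212 Hz mod fs = 60 Hz.
60 Hz > fs/2 = 38 Hz, folds to fs − 60 Hz = 16 Hz.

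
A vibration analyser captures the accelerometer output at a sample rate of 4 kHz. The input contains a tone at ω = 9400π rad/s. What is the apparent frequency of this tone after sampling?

0.7 kHz

ω = 9400π rad/s → f = ω/(2π) = 4700 Hz = 4.7 kHz.
4.7 kHz mod fs = 0.7 kHz.
0.7 kHz ≤ fs/2 = 2 kHz, appears at 0.7 kHz.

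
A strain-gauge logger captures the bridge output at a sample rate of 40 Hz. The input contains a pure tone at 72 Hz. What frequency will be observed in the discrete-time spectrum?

72 Hz mod fs = 32 Hz.
32 Hz > fs/2 = 20 Hz, folds to fs − 32 Hz = 8 Hz.

8 Hz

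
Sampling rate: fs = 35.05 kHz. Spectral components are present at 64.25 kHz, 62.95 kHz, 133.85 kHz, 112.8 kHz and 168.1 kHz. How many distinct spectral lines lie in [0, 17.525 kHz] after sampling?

fs/2 = 17.525 kHz.
64.25 kHz mod fs = 29.2 kHz.
29.2 kHz > fs/2 = 17.525 kHz, folds to fs − 29.2 kHz = 5.85 kHz.
62.95 kHz mod fs = 27.9 kHz.
27.9 kHz > fs/2 = 17.525 kHz, folds to fs − 27.9 kHz = 7.15 kHz.
133.85 kHz mod fs = 28.7 kHz.
28.7 kHz > fs/2 = 17.525 kHz, folds to fs − 28.7 kHz = 6.35 kHz.
112.8 kHz mod fs = 7.65 kHz.
7.65 kHz ≤ fs/2 = 17.525 kHz, appears at 7.65 kHz.
168.1 kHz mod fs = 27.9 kHz.
27.9 kHz > fs/2 = 17.525 kHz, folds to fs − 27.9 kHz = 7.15 kHz.
Distinct values: {5.85 kHz, 6.35 kHz, 7.15 kHz, 7.65 kHz} → 4.

4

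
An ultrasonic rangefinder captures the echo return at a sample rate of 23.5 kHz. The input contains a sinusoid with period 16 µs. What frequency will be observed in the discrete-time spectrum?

T = 16 µs → f = 1/T = 62.5 kHz.
62.5 kHz mod fs = 15.5 kHz.
15.5 kHz > fs/2 = 11.75 kHz, folds to fs − 15.5 kHz = 8 kHz.

8 kHz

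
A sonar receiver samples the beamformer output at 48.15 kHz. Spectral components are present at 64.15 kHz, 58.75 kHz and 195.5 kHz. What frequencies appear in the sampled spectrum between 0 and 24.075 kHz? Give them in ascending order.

fs/2 = 24.075 kHz.
64.15 kHz mod fs = 16 kHz.
16 kHz ≤ fs/2 = 24.075 kHz, appears at 16 kHz.
58.75 kHz mod fs = 10.6 kHz.
10.6 kHz ≤ fs/2 = 24.075 kHz, appears at 10.6 kHz.
195.5 kHz mod fs = 2.9 kHz.
2.9 kHz ≤ fs/2 = 24.075 kHz, appears at 2.9 kHz.
Distinct values: {2.9 kHz, 10.6 kHz, 16 kHz}.

2.9 kHz, 10.6 kHz, 16 kHz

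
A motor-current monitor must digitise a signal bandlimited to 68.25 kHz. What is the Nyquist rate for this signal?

Nyquist rate = 2 × 68.25 kHz = 136.5 kHz.

136.5 kHz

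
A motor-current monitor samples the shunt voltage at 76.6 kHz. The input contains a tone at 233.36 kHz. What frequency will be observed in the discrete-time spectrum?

233.36 kHz mod fs = 3.56 kHz.
3.56 kHz ≤ fs/2 = 38.3 kHz, appears at 3.56 kHz.

3.56 kHz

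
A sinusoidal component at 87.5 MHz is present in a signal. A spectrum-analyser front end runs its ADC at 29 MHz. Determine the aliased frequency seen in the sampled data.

0.5 MHz

87.5 MHz mod fs = 0.5 MHz.
0.5 MHz ≤ fs/2 = 14.5 MHz, appears at 0.5 MHz.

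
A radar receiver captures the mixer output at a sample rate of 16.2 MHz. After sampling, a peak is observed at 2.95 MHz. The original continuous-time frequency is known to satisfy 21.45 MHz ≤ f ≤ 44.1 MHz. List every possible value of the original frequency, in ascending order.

Frequencies that alias to 2.95 MHz are k·fs ± 2.95 MHz for integer k ≥ 0.
k=0: 2.95 MHz.
k=1: 13.25 MHz, 19.15 MHz.
k=2: 29.45 MHz, 35.35 MHz.
k=3: 45.65 MHz, 51.55 MHz.
Within [21.45 MHz, 44.1 MHz]: 29.45 MHz, 35.35 MHz.

29.45 MHz, 35.35 MHz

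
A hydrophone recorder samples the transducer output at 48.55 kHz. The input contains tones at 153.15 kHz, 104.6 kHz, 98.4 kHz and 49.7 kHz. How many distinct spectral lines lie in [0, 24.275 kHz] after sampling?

fs/2 = 24.275 kHz.
153.15 kHz mod fs = 7.5 kHz.
7.5 kHz ≤ fs/2 = 24.275 kHz, appears at 7.5 kHz.
104.6 kHz mod fs = 7.5 kHz.
7.5 kHz ≤ fs/2 = 24.275 kHz, appears at 7.5 kHz.
98.4 kHz mod fs = 1.3 kHz.
1.3 kHz ≤ fs/2 = 24.275 kHz, appears at 1.3 kHz.
49.7 kHz mod fs = 1.15 kHz.
1.15 kHz ≤ fs/2 = 24.275 kHz, appears at 1.15 kHz.
Distinct values: {1.15 kHz, 1.3 kHz, 7.5 kHz} → 3.

3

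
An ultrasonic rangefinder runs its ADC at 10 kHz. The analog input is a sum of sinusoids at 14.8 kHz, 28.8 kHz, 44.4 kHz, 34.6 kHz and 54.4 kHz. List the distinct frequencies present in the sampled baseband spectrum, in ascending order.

fs/2 = 5 kHz.
14.8 kHz mod fs = 4.8 kHz.
4.8 kHz ≤ fs/2 = 5 kHz, appears at 4.8 kHz.
28.8 kHz mod fs = 8.8 kHz.
8.8 kHz > fs/2 = 5 kHz, folds to fs − 8.8 kHz = 1.2 kHz.
44.4 kHz mod fs = 4.4 kHz.
4.4 kHz ≤ fs/2 = 5 kHz, appears at 4.4 kHz.
34.6 kHz mod fs = 4.6 kHz.
4.6 kHz ≤ fs/2 = 5 kHz, appears at 4.6 kHz.
54.4 kHz mod fs = 4.4 kHz.
4.4 kHz ≤ fs/2 = 5 kHz, appears at 4.4 kHz.
Distinct values: {1.2 kHz, 4.4 kHz, 4.6 kHz, 4.8 kHz}.

1.2 kHz, 4.4 kHz, 4.6 kHz, 4.8 kHz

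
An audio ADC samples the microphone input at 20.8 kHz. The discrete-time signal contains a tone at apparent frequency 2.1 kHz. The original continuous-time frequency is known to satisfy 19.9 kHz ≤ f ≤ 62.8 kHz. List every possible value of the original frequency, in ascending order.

22.9 kHz, 39.5 kHz, 43.7 kHz, 60.3 kHz

Frequencies that alias to 2.1 kHz are k·fs ± 2.1 kHz for integer k ≥ 0.
k=0: 2.1 kHz.
k=1: 18.7 kHz, 22.9 kHz.
k=2: 39.5 kHz, 43.7 kHz.
k=3: 60.3 kHz, 64.5 kHz.
k=4: 81.1 kHz, 85.3 kHz.
Within [19.9 kHz, 62.8 kHz]: 22.9 kHz, 39.5 kHz, 43.7 kHz, 60.3 kHz.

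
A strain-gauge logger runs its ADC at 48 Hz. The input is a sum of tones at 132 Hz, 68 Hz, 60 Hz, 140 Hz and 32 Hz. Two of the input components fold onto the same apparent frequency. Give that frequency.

12 Hz

fs/2 = 24 Hz.
132 Hz mod fs = 36 Hz.
36 Hz > fs/2 = 24 Hz, folds to fs − 36 Hz = 12 Hz.
68 Hz mod fs = 20 Hz.
20 Hz ≤ fs/2 = 24 Hz, appears at 20 Hz.
60 Hz mod fs = 12 Hz.
12 Hz ≤ fs/2 = 24 Hz, appears at 12 Hz.
140 Hz mod fs = 44 Hz.
44 Hz > fs/2 = 24 Hz, folds to fs − 44 Hz = 4 Hz.
32 Hz > fs/2 = 24 Hz, folds to fs − 32 Hz = 16 Hz.
60 Hz and 132 Hz both map to 12 Hz.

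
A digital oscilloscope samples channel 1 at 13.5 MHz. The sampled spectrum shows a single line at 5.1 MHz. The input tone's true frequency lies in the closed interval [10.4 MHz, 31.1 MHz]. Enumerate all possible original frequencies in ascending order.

18.6 MHz, 21.9 MHz

Frequencies that alias to 5.1 MHz are k·fs ± 5.1 MHz for integer k ≥ 0.
k=0: 5.1 MHz.
k=1: 8.4 MHz, 18.6 MHz.
k=2: 21.9 MHz, 32.1 MHz.
k=3: 35.4 MHz, 45.6 MHz.
Within [10.4 MHz, 31.1 MHz]: 18.6 MHz, 21.9 MHz.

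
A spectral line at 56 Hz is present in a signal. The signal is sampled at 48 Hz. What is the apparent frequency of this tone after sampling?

56 Hz mod fs = 8 Hz.
8 Hz ≤ fs/2 = 24 Hz, appears at 8 Hz.

8 Hz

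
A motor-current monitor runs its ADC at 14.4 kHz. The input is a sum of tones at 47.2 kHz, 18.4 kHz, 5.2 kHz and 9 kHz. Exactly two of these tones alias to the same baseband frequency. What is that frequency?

4 kHz

fs/2 = 7.2 kHz.
47.2 kHz mod fs = 4 kHz.
4 kHz ≤ fs/2 = 7.2 kHz, appears at 4 kHz.
18.4 kHz mod fs = 4 kHz.
4 kHz ≤ fs/2 = 7.2 kHz, appears at 4 kHz.
5.2 kHz ≤ fs/2 = 7.2 kHz, passes unchanged.
9 kHz > fs/2 = 7.2 kHz, folds to fs − 9 kHz = 5.4 kHz.
18.4 kHz and 47.2 kHz both map to 4 kHz.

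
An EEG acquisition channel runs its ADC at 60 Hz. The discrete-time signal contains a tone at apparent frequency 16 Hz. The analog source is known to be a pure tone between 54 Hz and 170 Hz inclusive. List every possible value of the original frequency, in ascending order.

Frequencies that alias to 16 Hz are k·fs ± 16 Hz for integer k ≥ 0.
k=0: 16 Hz.
k=1: 44 Hz, 76 Hz.
k=2: 104 Hz, 136 Hz.
k=3: 164 Hz, 196 Hz.
k=4: 224 Hz, 256 Hz.
Within [54 Hz, 170 Hz]: 76 Hz, 104 Hz, 136 Hz, 164 Hz.

76 Hz, 104 Hz, 136 Hz, 164 Hz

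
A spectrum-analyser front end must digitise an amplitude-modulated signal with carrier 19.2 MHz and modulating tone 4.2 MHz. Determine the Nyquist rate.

AM sidebands sit at fc ± fm = 15 MHz and 23.4 MHz.
Highest-frequency component: 23.4 MHz.
Nyquist rate = 2 × 23.4 MHz = 46.8 MHz.

46.8 MHz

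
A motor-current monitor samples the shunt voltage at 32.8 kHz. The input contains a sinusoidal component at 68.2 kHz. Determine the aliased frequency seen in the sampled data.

2.6 kHz

68.2 kHz mod fs = 2.6 kHz.
2.6 kHz ≤ fs/2 = 16.4 kHz, appears at 2.6 kHz.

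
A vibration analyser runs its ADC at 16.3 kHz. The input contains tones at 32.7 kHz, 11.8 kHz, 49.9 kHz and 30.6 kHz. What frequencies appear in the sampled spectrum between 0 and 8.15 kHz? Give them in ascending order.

0.1 kHz, 1 kHz, 2 kHz, 4.5 kHz

fs/2 = 8.15 kHz.
32.7 kHz mod fs = 0.1 kHz.
0.1 kHz ≤ fs/2 = 8.15 kHz, appears at 0.1 kHz.
11.8 kHz > fs/2 = 8.15 kHz, folds to fs − 11.8 kHz = 4.5 kHz.
49.9 kHz mod fs = 1 kHz.
1 kHz ≤ fs/2 = 8.15 kHz, appears at 1 kHz.
30.6 kHz mod fs = 14.3 kHz.
14.3 kHz > fs/2 = 8.15 kHz, folds to fs − 14.3 kHz = 2 kHz.
Distinct values: {0.1 kHz, 1 kHz, 2 kHz, 4.5 kHz}.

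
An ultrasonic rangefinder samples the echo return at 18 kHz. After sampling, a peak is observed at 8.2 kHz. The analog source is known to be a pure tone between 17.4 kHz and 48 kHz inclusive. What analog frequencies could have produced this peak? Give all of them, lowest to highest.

26.2 kHz, 27.8 kHz, 44.2 kHz, 45.8 kHz

Frequencies that alias to 8.2 kHz are k·fs ± 8.2 kHz for integer k ≥ 0.
k=0: 8.2 kHz.
k=1: 9.8 kHz, 26.2 kHz.
k=2: 27.8 kHz, 44.2 kHz.
k=3: 45.8 kHz, 62.2 kHz.
k=4: 63.8 kHz, 80.2 kHz.
Within [17.4 kHz, 48 kHz]: 26.2 kHz, 27.8 kHz, 44.2 kHz, 45.8 kHz.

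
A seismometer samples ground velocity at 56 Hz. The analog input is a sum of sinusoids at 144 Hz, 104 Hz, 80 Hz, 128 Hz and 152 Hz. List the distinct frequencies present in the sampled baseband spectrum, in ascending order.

8 Hz, 16 Hz, 24 Hz

fs/2 = 28 Hz.
144 Hz mod fs = 32 Hz.
32 Hz > fs/2 = 28 Hz, folds to fs − 32 Hz = 24 Hz.
104 Hz mod fs = 48 Hz.
48 Hz > fs/2 = 28 Hz, folds to fs − 48 Hz = 8 Hz.
80 Hz mod fs = 24 Hz.
24 Hz ≤ fs/2 = 28 Hz, appears at 24 Hz.
128 Hz mod fs = 16 Hz.
16 Hz ≤ fs/2 = 28 Hz, appears at 16 Hz.
152 Hz mod fs = 40 Hz.
40 Hz > fs/2 = 28 Hz, folds to fs − 40 Hz = 16 Hz.
Distinct values: {8 Hz, 16 Hz, 24 Hz}.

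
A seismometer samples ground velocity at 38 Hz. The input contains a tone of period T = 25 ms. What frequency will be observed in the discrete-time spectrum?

T = 25 ms → f = 1/T = 40 Hz.
40 Hz mod fs = 2 Hz.
2 Hz ≤ fs/2 = 19 Hz, appears at 2 Hz.

2 Hz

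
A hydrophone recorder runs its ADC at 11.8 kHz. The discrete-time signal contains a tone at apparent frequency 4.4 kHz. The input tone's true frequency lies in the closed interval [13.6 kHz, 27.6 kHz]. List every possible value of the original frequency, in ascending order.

16.2 kHz, 19.2 kHz

Frequencies that alias to 4.4 kHz are k·fs ± 4.4 kHz for integer k ≥ 0.
k=0: 4.4 kHz.
k=1: 7.4 kHz, 16.2 kHz.
k=2: 19.2 kHz, 28 kHz.
k=3: 31 kHz, 39.8 kHz.
Within [13.6 kHz, 27.6 kHz]: 16.2 kHz, 19.2 kHz.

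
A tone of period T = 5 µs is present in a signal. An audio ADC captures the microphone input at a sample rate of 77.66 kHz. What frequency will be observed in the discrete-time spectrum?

T = 5 µs → f = 1/T = 200 kHz.
200 kHz mod fs = 44.68 kHz.
44.68 kHz > fs/2 = 38.83 kHz, folds to fs − 44.68 kHz = 32.98 kHz.

32.98 kHz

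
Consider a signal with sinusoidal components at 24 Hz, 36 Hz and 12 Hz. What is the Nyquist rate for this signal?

72 Hz

Highest-frequency component: 36 Hz.
Nyquist rate = 2 × 36 Hz = 72 Hz.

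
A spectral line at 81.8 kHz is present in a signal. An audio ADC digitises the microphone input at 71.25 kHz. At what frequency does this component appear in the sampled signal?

81.8 kHz mod fs = 10.55 kHz.
10.55 kHz ≤ fs/2 = 35.625 kHz, appears at 10.55 kHz.

10.55 kHz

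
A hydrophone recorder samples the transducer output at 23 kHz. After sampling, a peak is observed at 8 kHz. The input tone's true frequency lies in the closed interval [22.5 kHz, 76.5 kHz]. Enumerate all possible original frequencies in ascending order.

Frequencies that alias to 8 kHz are k·fs ± 8 kHz for integer k ≥ 0.
k=0: 8 kHz.
k=1: 15 kHz, 31 kHz.
k=2: 38 kHz, 54 kHz.
k=3: 61 kHz, 77 kHz.
k=4: 84 kHz, 100 kHz.
Within [22.5 kHz, 76.5 kHz]: 31 kHz, 38 kHz, 54 kHz, 61 kHz.

31 kHz, 38 kHz, 54 kHz, 61 kHz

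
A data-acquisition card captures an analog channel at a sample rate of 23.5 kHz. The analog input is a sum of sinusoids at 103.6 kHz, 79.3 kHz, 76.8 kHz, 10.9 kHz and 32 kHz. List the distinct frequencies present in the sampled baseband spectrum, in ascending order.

6.3 kHz, 8.5 kHz, 8.8 kHz, 9.6 kHz, 10.9 kHz

fs/2 = 11.75 kHz.
103.6 kHz mod fs = 9.6 kHz.
9.6 kHz ≤ fs/2 = 11.75 kHz, appears at 9.6 kHz.
79.3 kHz mod fs = 8.8 kHz.
8.8 kHz ≤ fs/2 = 11.75 kHz, appears at 8.8 kHz.
76.8 kHz mod fs = 6.3 kHz.
6.3 kHz ≤ fs/2 = 11.75 kHz, appears at 6.3 kHz.
10.9 kHz ≤ fs/2 = 11.75 kHz, passes unchanged.
32 kHz mod fs = 8.5 kHz.
8.5 kHz ≤ fs/2 = 11.75 kHz, appears at 8.5 kHz.
Distinct values: {6.3 kHz, 8.5 kHz, 8.8 kHz, 9.6 kHz, 10.9 kHz}.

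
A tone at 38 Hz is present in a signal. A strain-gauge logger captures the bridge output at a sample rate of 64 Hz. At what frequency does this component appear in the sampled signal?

38 Hz > fs/2 = 32 Hz, folds to fs − 38 Hz = 26 Hz.

26 Hz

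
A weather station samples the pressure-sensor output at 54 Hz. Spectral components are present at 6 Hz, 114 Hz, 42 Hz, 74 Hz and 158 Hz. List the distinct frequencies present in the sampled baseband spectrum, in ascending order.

fs/2 = 27 Hz.
6 Hz ≤ fs/2 = 27 Hz, passes unchanged.
114 Hz mod fs = 6 Hz.
6 Hz ≤ fs/2 = 27 Hz, appears at 6 Hz.
42 Hz > fs/2 = 27 Hz, folds to fs − 42 Hz = 12 Hz.
74 Hz mod fs = 20 Hz.
20 Hz ≤ fs/2 = 27 Hz, appears at 20 Hz.
158 Hz mod fs = 50 Hz.
50 Hz > fs/2 = 27 Hz, folds to fs − 50 Hz = 4 Hz.
Distinct values: {4 Hz, 6 Hz, 12 Hz, 20 Hz}.

4 Hz, 6 Hz, 12 Hz, 20 Hz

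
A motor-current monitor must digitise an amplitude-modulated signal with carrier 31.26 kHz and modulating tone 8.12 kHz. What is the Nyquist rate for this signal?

AM sidebands sit at fc ± fm = 23.14 kHz and 39.38 kHz.
Highest-frequency component: 39.38 kHz.
Nyquist rate = 2 × 39.38 kHz = 78.76 kHz.

78.76 kHz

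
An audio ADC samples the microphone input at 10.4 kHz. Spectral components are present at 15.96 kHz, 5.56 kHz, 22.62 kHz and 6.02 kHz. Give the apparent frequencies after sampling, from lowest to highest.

1.82 kHz, 4.38 kHz, 4.84 kHz

fs/2 = 5.2 kHz.
15.96 kHz mod fs = 5.56 kHz.
5.56 kHz > fs/2 = 5.2 kHz, folds to fs − 5.56 kHz = 4.84 kHz.
5.56 kHz > fs/2 = 5.2 kHz, folds to fs − 5.56 kHz = 4.84 kHz.
22.62 kHz mod fs = 1.82 kHz.
1.82 kHz ≤ fs/2 = 5.2 kHz, appears at 1.82 kHz.
6.02 kHz > fs/2 = 5.2 kHz, folds to fs − 6.02 kHz = 4.38 kHz.
Distinct values: {1.82 kHz, 4.38 kHz, 4.84 kHz}.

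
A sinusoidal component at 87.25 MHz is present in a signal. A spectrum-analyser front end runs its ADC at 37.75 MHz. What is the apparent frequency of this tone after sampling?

87.25 MHz mod fs = 11.75 MHz.
11.75 MHz ≤ fs/2 = 18.875 MHz, appears at 11.75 MHz.

11.75 MHz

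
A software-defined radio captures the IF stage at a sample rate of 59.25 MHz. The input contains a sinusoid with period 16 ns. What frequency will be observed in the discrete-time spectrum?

T = 16 ns → f = 1/T = 62.5 MHz.
62.5 MHz mod fs = 3.25 MHz.
3.25 MHz ≤ fs/2 = 29.625 MHz, appears at 3.25 MHz.

3.25 MHz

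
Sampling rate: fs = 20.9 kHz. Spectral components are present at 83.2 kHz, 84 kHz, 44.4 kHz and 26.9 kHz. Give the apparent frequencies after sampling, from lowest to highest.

0.4 kHz, 2.6 kHz, 6 kHz

fs/2 = 10.45 kHz.
83.2 kHz mod fs = 20.5 kHz.
20.5 kHz > fs/2 = 10.45 kHz, folds to fs − 20.5 kHz = 0.4 kHz.
84 kHz mod fs = 0.4 kHz.
0.4 kHz ≤ fs/2 = 10.45 kHz, appears at 0.4 kHz.
44.4 kHz mod fs = 2.6 kHz.
2.6 kHz ≤ fs/2 = 10.45 kHz, appears at 2.6 kHz.
26.9 kHz mod fs = 6 kHz.
6 kHz ≤ fs/2 = 10.45 kHz, appears at 6 kHz.
Distinct values: {0.4 kHz, 2.6 kHz, 6 kHz}.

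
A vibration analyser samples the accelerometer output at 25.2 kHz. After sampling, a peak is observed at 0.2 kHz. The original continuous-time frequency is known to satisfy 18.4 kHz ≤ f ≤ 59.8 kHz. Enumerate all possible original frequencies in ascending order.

25 kHz, 25.4 kHz, 50.2 kHz, 50.6 kHz

Frequencies that alias to 0.2 kHz are k·fs ± 0.2 kHz for integer k ≥ 0.
k=0: 0.2 kHz.
k=1: 25 kHz, 25.4 kHz.
k=2: 50.2 kHz, 50.6 kHz.
k=3: 75.4 kHz, 75.8 kHz.
Within [18.4 kHz, 59.8 kHz]: 25 kHz, 25.4 kHz, 50.2 kHz, 50.6 kHz.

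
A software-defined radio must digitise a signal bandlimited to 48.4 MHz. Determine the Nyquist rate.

Nyquist rate = 2 × 48.4 MHz = 96.8 MHz.

96.8 MHz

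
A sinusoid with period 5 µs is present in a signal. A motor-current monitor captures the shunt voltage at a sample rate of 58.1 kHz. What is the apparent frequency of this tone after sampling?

T = 5 µs → f = 1/T = 200 kHz.
200 kHz mod fs = 25.7 kHz.
25.7 kHz ≤ fs/2 = 29.05 kHz, appears at 25.7 kHz.

25.7 kHz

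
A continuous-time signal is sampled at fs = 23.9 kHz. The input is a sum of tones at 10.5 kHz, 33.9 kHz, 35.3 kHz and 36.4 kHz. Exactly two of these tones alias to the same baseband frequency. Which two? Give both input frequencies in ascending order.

fs/2 = 11.95 kHz.
10.5 kHz ≤ fs/2 = 11.95 kHz, passes unchanged.
33.9 kHz mod fs = 10 kHz.
10 kHz ≤ fs/2 = 11.95 kHz, appears at 10 kHz.
35.3 kHz mod fs = 11.4 kHz.
11.4 kHz ≤ fs/2 = 11.95 kHz, appears at 11.4 kHz.
36.4 kHz mod fs = 12.5 kHz.
12.5 kHz > fs/2 = 11.95 kHz, folds to fs − 12.5 kHz = 11.4 kHz.
35.3 kHz and 36.4 kHz both map to 11.4 kHz.

35.3 kHz, 36.4 kHz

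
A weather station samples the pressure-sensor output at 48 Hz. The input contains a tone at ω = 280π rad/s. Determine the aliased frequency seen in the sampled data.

4 Hz

ω = 280π rad/s → f = ω/(2π) = 140 Hz.
140 Hz mod fs = 44 Hz.
44 Hz > fs/2 = 24 Hz, folds to fs − 44 Hz = 4 Hz.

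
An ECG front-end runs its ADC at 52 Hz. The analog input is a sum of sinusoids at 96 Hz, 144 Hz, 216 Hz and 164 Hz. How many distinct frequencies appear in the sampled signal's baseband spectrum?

fs/2 = 26 Hz.
96 Hz mod fs = 44 Hz.
44 Hz > fs/2 = 26 Hz, folds to fs − 44 Hz = 8 Hz.
144 Hz mod fs = 40 Hz.
40 Hz > fs/2 = 26 Hz, folds to fs − 40 Hz = 12 Hz.
216 Hz mod fs = 8 Hz.
8 Hz ≤ fs/2 = 26 Hz, appears at 8 Hz.
164 Hz mod fs = 8 Hz.
8 Hz ≤ fs/2 = 26 Hz, appears at 8 Hz.
Distinct values: {8 Hz, 12 Hz} → 2.

2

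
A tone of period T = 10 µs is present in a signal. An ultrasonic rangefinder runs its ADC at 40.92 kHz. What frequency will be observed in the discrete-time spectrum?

T = 10 µs → f = 1/T = 100 kHz.
100 kHz mod fs = 18.16 kHz.
18.16 kHz ≤ fs/2 = 20.46 kHz, appears at 18.16 kHz.

18.16 kHz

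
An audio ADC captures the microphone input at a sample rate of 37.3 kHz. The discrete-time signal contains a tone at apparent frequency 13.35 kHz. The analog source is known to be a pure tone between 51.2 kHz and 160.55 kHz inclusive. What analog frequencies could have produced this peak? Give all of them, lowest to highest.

61.25 kHz, 87.95 kHz, 98.55 kHz, 125.25 kHz, 135.85 kHz

Frequencies that alias to 13.35 kHz are k·fs ± 13.35 kHz for integer k ≥ 0.
k=0: 13.35 kHz.
k=1: 23.95 kHz, 50.65 kHz.
k=2: 61.25 kHz, 87.95 kHz.
k=3: 98.55 kHz, 125.25 kHz.
k=4: 135.85 kHz, 162.55 kHz.
k=5: 173.15 kHz, 199.85 kHz.
Within [51.2 kHz, 160.55 kHz]: 61.25 kHz, 87.95 kHz, 98.55 kHz, 125.25 kHz, 135.85 kHz.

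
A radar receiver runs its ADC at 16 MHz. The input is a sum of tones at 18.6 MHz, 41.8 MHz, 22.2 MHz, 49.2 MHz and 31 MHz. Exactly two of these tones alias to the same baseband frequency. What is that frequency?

fs/2 = 8 MHz.
18.6 MHz mod fs = 2.6 MHz.
2.6 MHz ≤ fs/2 = 8 MHz, appears at 2.6 MHz.
41.8 MHz mod fs = 9.8 MHz.
9.8 MHz > fs/2 = 8 MHz, folds to fs − 9.8 MHz = 6.2 MHz.
22.2 MHz mod fs = 6.2 MHz.
6.2 MHz ≤ fs/2 = 8 MHz, appears at 6.2 MHz.
49.2 MHz mod fs = 1.2 MHz.
1.2 MHz ≤ fs/2 = 8 MHz, appears at 1.2 MHz.
31 MHz mod fs = 15 MHz.
15 MHz > fs/2 = 8 MHz, folds to fs − 15 MHz = 1 MHz.
22.2 MHz and 41.8 MHz both map to 6.2 MHz.

6.2 MHz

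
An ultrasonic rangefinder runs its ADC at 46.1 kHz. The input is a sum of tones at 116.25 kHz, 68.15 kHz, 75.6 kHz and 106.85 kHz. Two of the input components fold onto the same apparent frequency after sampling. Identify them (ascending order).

68.15 kHz, 116.25 kHz

fs/2 = 23.05 kHz.
116.25 kHz mod fs = 24.05 kHz.
24.05 kHz > fs/2 = 23.05 kHz, folds to fs − 24.05 kHz = 22.05 kHz.
68.15 kHz mod fs = 22.05 kHz.
22.05 kHz ≤ fs/2 = 23.05 kHz, appears at 22.05 kHz.
75.6 kHz mod fs = 29.5 kHz.
29.5 kHz > fs/2 = 23.05 kHz, folds to fs − 29.5 kHz = 16.6 kHz.
106.85 kHz mod fs = 14.65 kHz.
14.65 kHz ≤ fs/2 = 23.05 kHz, appears at 14.65 kHz.
68.15 kHz and 116.25 kHz both map to 22.05 kHz.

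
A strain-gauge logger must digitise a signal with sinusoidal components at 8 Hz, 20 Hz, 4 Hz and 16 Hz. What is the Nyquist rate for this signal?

Highest-frequency component: 20 Hz.
Nyquist rate = 2 × 20 Hz = 40 Hz.

40 Hz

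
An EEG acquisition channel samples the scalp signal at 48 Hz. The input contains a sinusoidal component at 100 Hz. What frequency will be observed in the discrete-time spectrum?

4 Hz

100 Hz mod fs = 4 Hz.
4 Hz ≤ fs/2 = 24 Hz, appears at 4 Hz.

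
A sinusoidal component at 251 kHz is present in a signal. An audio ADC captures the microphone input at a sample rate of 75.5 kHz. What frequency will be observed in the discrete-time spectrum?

251 kHz mod fs = 24.5 kHz.
24.5 kHz ≤ fs/2 = 37.75 kHz, appears at 24.5 kHz.

24.5 kHz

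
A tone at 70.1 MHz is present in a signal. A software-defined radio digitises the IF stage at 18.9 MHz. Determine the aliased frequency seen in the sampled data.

70.1 MHz mod fs = 13.4 MHz.
13.4 MHz > fs/2 = 9.45 MHz, folds to fs − 13.4 MHz = 5.5 MHz.

5.5 MHz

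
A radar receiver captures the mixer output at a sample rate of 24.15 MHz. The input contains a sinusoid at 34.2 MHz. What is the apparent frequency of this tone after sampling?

34.2 MHz mod fs = 10.05 MHz.
10.05 MHz ≤ fs/2 = 12.075 MHz, appears at 10.05 MHz.

10.05 MHz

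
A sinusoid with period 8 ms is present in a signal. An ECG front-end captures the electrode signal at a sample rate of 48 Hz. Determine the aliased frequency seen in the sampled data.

19 Hz

T = 8 ms → f = 1/T = 125 Hz.
125 Hz mod fs = 29 Hz.
29 Hz > fs/2 = 24 Hz, folds to fs − 29 Hz = 19 Hz.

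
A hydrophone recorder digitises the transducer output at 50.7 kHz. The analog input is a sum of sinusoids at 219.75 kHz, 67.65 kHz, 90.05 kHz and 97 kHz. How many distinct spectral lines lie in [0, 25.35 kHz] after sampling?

3

fs/2 = 25.35 kHz.
219.75 kHz mod fs = 16.95 kHz.
16.95 kHz ≤ fs/2 = 25.35 kHz, appears at 16.95 kHz.
67.65 kHz mod fs = 16.95 kHz.
16.95 kHz ≤ fs/2 = 25.35 kHz, appears at 16.95 kHz.
90.05 kHz mod fs = 39.35 kHz.
39.35 kHz > fs/2 = 25.35 kHz, folds to fs − 39.35 kHz = 11.35 kHz.
97 kHz mod fs = 46.3 kHz.
46.3 kHz > fs/2 = 25.35 kHz, folds to fs − 46.3 kHz = 4.4 kHz.
Distinct values: {4.4 kHz, 11.35 kHz, 16.95 kHz} → 3.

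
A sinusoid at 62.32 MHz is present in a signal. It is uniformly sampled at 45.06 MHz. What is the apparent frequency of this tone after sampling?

17.26 MHz

62.32 MHz mod fs = 17.26 MHz.
17.26 MHz ≤ fs/2 = 22.53 MHz, appears at 17.26 MHz.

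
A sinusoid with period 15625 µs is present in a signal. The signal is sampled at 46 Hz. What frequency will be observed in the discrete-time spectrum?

T = 15625 µs → f = 1/T = 64 Hz.
64 Hz mod fs = 18 Hz.
18 Hz ≤ fs/2 = 23 Hz, appears at 18 Hz.

18 Hz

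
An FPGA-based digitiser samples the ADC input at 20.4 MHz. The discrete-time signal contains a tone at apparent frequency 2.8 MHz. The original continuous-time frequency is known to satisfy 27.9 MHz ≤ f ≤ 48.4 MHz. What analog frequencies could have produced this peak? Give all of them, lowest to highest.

38 MHz, 43.6 MHz

Frequencies that alias to 2.8 MHz are k·fs ± 2.8 MHz for integer k ≥ 0.
k=0: 2.8 MHz.
k=1: 17.6 MHz, 23.2 MHz.
k=2: 38 MHz, 43.6 MHz.
k=3: 58.4 MHz, 64 MHz.
Within [27.9 MHz, 48.4 MHz]: 38 MHz, 43.6 MHz.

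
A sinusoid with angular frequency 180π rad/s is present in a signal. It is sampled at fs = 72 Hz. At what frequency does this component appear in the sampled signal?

18 Hz

ω = 180π rad/s → f = ω/(2π) = 90 Hz.
90 Hz mod fs = 18 Hz.
18 Hz ≤ fs/2 = 36 Hz, appears at 18 Hz.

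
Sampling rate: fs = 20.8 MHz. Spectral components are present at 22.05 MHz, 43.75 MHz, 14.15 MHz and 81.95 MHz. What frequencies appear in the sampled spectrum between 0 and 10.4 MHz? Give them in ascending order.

fs/2 = 10.4 MHz.
22.05 MHz mod fs = 1.25 MHz.
1.25 MHz ≤ fs/2 = 10.4 MHz, appears at 1.25 MHz.
43.75 MHz mod fs = 2.15 MHz.
2.15 MHz ≤ fs/2 = 10.4 MHz, appears at 2.15 MHz.
14.15 MHz > fs/2 = 10.4 MHz, folds to fs − 14.15 MHz = 6.65 MHz.
81.95 MHz mod fs = 19.55 MHz.
19.55 MHz > fs/2 = 10.4 MHz, folds to fs − 19.55 MHz = 1.25 MHz.
Distinct values: {1.25 MHz, 2.15 MHz, 6.65 MHz}.

1.25 MHz, 2.15 MHz, 6.65 MHz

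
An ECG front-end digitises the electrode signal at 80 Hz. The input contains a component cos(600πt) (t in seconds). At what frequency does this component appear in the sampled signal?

20 Hz

ω = 600π rad/s → f = ω/(2π) = 300 Hz.
300 Hz mod fs = 60 Hz.
60 Hz > fs/2 = 40 Hz, folds to fs − 60 Hz = 20 Hz.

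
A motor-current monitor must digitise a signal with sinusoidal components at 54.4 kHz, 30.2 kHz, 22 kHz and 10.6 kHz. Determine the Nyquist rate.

Highest-frequency component: 54.4 kHz.
Nyquist rate = 2 × 54.4 kHz = 108.8 kHz.

108.8 kHz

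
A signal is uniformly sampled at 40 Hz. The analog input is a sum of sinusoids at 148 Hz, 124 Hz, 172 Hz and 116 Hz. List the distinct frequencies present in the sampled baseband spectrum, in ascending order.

4 Hz, 12 Hz

fs/2 = 20 Hz.
148 Hz mod fs = 28 Hz.
28 Hz > fs/2 = 20 Hz, folds to fs − 28 Hz = 12 Hz.
124 Hz mod fs = 4 Hz.
4 Hz ≤ fs/2 = 20 Hz, appears at 4 Hz.
172 Hz mod fs = 12 Hz.
12 Hz ≤ fs/2 = 20 Hz, appears at 12 Hz.
116 Hz mod fs = 36 Hz.
36 Hz > fs/2 = 20 Hz, folds to fs − 36 Hz = 4 Hz.
Distinct values: {4 Hz, 12 Hz}.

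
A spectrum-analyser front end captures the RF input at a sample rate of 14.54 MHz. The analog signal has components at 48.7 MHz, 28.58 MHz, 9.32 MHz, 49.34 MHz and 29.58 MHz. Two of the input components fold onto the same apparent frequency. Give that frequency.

fs/2 = 7.27 MHz.
48.7 MHz mod fs = 5.08 MHz.
5.08 MHz ≤ fs/2 = 7.27 MHz, appears at 5.08 MHz.
28.58 MHz mod fs = 14.04 MHz.
14.04 MHz > fs/2 = 7.27 MHz, folds to fs − 14.04 MHz = 0.5 MHz.
9.32 MHz > fs/2 = 7.27 MHz, folds to fs − 9.32 MHz = 5.22 MHz.
49.34 MHz mod fs = 5.72 MHz.
5.72 MHz ≤ fs/2 = 7.27 MHz, appears at 5.72 MHz.
29.58 MHz mod fs = 0.5 MHz.
0.5 MHz ≤ fs/2 = 7.27 MHz, appears at 0.5 MHz.
28.58 MHz and 29.58 MHz both map to 0.5 MHz.

0.5 MHz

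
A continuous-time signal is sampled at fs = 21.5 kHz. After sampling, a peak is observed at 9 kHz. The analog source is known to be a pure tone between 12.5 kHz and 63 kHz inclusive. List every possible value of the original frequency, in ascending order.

12.5 kHz, 30.5 kHz, 34 kHz, 52 kHz, 55.5 kHz

Frequencies that alias to 9 kHz are k·fs ± 9 kHz for integer k ≥ 0.
k=0: 9 kHz.
k=1: 12.5 kHz, 30.5 kHz.
k=2: 34 kHz, 52 kHz.
k=3: 55.5 kHz, 73.5 kHz.
k=4: 77 kHz, 95 kHz.
Within [12.5 kHz, 63 kHz]: 12.5 kHz, 30.5 kHz, 34 kHz, 52 kHz, 55.5 kHz.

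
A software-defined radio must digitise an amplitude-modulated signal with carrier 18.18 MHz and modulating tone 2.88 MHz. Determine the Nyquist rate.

AM sidebands sit at fc ± fm = 15.3 MHz and 21.06 MHz.
Highest-frequency component: 21.06 MHz.
Nyquist rate = 2 × 21.06 MHz = 42.12 MHz.

42.12 MHz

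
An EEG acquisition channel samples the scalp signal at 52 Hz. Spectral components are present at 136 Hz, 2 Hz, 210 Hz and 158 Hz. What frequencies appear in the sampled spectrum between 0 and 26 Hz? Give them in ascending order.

fs/2 = 26 Hz.
136 Hz mod fs = 32 Hz.
32 Hz > fs/2 = 26 Hz, folds to fs − 32 Hz = 20 Hz.
2 Hz ≤ fs/2 = 26 Hz, passes unchanged.
210 Hz mod fs = 2 Hz.
2 Hz ≤ fs/2 = 26 Hz, appears at 2 Hz.
158 Hz mod fs = 2 Hz.
2 Hz ≤ fs/2 = 26 Hz, appears at 2 Hz.
Distinct values: {2 Hz, 20 Hz}.

2 Hz, 20 Hz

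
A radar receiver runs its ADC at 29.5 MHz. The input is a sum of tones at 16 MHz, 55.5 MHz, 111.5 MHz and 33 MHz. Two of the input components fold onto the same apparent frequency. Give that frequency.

3.5 MHz

fs/2 = 14.75 MHz.
16 MHz > fs/2 = 14.75 MHz, folds to fs − 16 MHz = 13.5 MHz.
55.5 MHz mod fs = 26 MHz.
26 MHz > fs/2 = 14.75 MHz, folds to fs − 26 MHz = 3.5 MHz.
111.5 MHz mod fs = 23 MHz.
23 MHz > fs/2 = 14.75 MHz, folds to fs − 23 MHz = 6.5 MHz.
33 MHz mod fs = 3.5 MHz.
3.5 MHz ≤ fs/2 = 14.75 MHz, appears at 3.5 MHz.
33 MHz and 55.5 MHz both map to 3.5 MHz.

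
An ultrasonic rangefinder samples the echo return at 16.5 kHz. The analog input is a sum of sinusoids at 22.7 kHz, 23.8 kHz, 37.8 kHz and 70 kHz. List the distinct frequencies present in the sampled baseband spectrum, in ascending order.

4 kHz, 4.8 kHz, 6.2 kHz, 7.3 kHz

fs/2 = 8.25 kHz.
22.7 kHz mod fs = 6.2 kHz.
6.2 kHz ≤ fs/2 = 8.25 kHz, appears at 6.2 kHz.
23.8 kHz mod fs = 7.3 kHz.
7.3 kHz ≤ fs/2 = 8.25 kHz, appears at 7.3 kHz.
37.8 kHz mod fs = 4.8 kHz.
4.8 kHz ≤ fs/2 = 8.25 kHz, appears at 4.8 kHz.
70 kHz mod fs = 4 kHz.
4 kHz ≤ fs/2 = 8.25 kHz, appears at 4 kHz.
Distinct values: {4 kHz, 4.8 kHz, 6.2 kHz, 7.3 kHz}.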